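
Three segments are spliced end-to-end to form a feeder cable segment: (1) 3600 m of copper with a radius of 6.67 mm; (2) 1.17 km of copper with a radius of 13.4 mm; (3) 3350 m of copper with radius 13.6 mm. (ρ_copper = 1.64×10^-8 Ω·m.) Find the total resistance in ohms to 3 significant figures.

Seg 1: A = πr² = π(6.6700e-03 m)² = 1.398e-04 m²
R_1 = (1.64×10^-8)(3600)/(1.398e-04) = 0.4224 Ω
Seg 2: A = πr² = π(1.3400e-02 m)² = 5.641e-04 m²
R_2 = (1.64×10^-8)(1170)/(5.641e-04) = 0.03401 Ω
Seg 3: A = πr² = π(1.3600e-02 m)² = 5.811e-04 m²
R_3 = (1.64×10^-8)(3350)/(5.811e-04) = 0.09455 Ω
R_total = R_1 + R_2 + R_3 = 0.551 Ω

0.551 Ω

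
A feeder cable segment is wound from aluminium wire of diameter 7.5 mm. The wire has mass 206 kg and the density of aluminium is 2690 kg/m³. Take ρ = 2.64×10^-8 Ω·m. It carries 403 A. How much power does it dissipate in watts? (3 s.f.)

1.68×10^5 W

A = π(d/2)² = π(3.7500e-03 m)² = 4.4179e-05 m²
L = m/(density·A) = 206/(2690×4.4179e-05) = 1733 m
R = ρL/A = (2.64×10^-8)(1733)/(4.4179e-05) = 1.036 Ω
P = I²R = (403)² × 1.036 = 1.68×10^5 W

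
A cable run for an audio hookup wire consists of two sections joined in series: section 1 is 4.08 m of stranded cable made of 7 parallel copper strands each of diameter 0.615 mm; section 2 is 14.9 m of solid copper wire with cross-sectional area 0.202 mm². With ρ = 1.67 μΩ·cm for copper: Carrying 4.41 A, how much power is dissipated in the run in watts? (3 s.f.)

24.6 W

ρ = 1.67 μΩ·cm = 1.67×10^-8 Ω·m
Section 1: A_strand = π(3.0750e-04)² = 2.971e-07 m²; R₁ = ρL/(N·A_s) = (1.67×10^-8)(4.08)/(7×2.971e-07) = 0.03277 Ω
Section 2: A = 0.202 mm² = 2.020e-07 m²
R₂ = (1.67×10^-8)(14.9)/(2.020e-07) = 1.232 Ω
R = R₁ + R₂ = 1.265 Ω
P = I²R = (4.41)² × 1.265 = 24.6 W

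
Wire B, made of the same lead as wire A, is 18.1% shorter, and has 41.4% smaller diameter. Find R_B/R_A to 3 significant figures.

2.39

R ∝ L/d², so R_B/R_A = (1 − 18.1/100) × (1 − 41.4/100)⁻²
= 0.819 × 2.912 = 2.39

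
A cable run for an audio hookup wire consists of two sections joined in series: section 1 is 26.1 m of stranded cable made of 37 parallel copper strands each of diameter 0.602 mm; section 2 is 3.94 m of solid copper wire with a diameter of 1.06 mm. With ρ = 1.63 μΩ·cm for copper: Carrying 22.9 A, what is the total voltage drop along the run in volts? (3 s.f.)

ρ = 1.63 μΩ·cm = 1.63×10^-8 Ω·m
Section 1: A_strand = π(3.0100e-04)² = 2.846e-07 m²; R₁ = ρL/(N·A_s) = (1.63×10^-8)(26.1)/(37×2.846e-07) = 0.0404 Ω
Section 2: A = π(d/2)² = π(5.3000e-04 m)² = 8.825e-07 m²
R₂ = (1.63×10^-8)(3.94)/(8.825e-07) = 0.07278 Ω
R = R₁ + R₂ = 0.1132 Ω
V = IR = 22.9 × 0.1132 = 2.59 V

2.59 V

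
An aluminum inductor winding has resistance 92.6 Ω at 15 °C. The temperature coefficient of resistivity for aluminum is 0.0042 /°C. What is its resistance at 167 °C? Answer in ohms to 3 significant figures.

152 Ω

ΔT = 167 − 15 = 152 °C
R = R₀(1 + αΔT) = 92.6 × (1 + 0.0042×152) = 92.6 × 1.638 = 152 Ω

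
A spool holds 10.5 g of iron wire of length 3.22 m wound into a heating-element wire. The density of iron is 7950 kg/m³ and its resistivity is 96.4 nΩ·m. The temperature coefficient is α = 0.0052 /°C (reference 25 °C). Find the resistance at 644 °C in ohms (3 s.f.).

3.19 Ω

ρ = 96.4 nΩ·m = 9.64×10^-8 Ω·m
A = m/(density·L) = 0.0105/(7950×3.22) = 4.1017e-07 m²
R = ρL/A = (9.64×10^-8)(3.22)/(4.1017e-07) = 0.7568 Ω
R(644 °C) = 0.7568 × (1 + 0.0052×619) = 3.19 Ω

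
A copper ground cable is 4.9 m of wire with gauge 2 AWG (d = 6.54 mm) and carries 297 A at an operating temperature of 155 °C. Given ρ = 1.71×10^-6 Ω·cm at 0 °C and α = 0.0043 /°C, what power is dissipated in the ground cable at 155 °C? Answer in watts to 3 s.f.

367 W

ρ = 1.71×10^-6 Ω·cm = 1.71×10^-8 Ω·m
A = π(6.54/2 mm)² = π(3.2700e-03 m)² = 3.359e-05 m²
R₍0₎ = ρL/A = (1.71×10^-8)(4.9)/(3.359e-05) = 0.002494 Ω
R₍155₎ = R₍0₎(1 + αΔT) = 0.002494 × (1 + 0.0043×155) = 0.004157 Ω
P = I²R = (297)² × 0.004157 = 367 W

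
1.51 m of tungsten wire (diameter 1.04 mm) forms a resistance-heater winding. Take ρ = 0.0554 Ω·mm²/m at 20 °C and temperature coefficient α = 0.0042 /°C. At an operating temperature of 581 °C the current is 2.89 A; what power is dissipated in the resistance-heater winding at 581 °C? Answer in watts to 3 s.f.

2.76 W

ρ = 0.0554 Ω·mm²/m = 5.54×10^-8 Ω·m
A = π(d/2)² = π(5.2000e-04 m)² = 8.495e-07 m²
R₍20₎ = ρL/A = (5.54×10^-8)(1.51)/(8.495e-07) = 0.09848 Ω
R₍581₎ = R₍20₎(1 + αΔT) = 0.09848 × (1 + 0.0042×561) = 0.3305 Ω
P = I²R = (2.89)² × 0.3305 = 2.76 W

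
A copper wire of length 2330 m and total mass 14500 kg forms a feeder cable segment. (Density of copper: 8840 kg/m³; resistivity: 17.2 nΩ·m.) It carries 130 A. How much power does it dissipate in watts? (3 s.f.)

ρ = 17.2 nΩ·m = 1.72×10^-8 Ω·m
A = m/(density·L) = 14500/(8840×2330) = 7.0398e-04 m²
R = ρL/A = (1.72×10^-8)(2330)/(7.0398e-04) = 0.05693 Ω
P = I²R = (130)² × 0.05693 = 962 W

962 W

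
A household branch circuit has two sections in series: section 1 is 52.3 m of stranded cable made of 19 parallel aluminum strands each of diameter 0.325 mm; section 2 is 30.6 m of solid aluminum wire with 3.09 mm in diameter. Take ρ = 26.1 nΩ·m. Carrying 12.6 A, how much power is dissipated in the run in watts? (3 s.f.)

154 W

ρ = 26.1 nΩ·m = 2.61×10^-8 Ω·m
Section 1: A_strand = π(1.6250e-04)² = 8.296e-08 m²; R₁ = ρL/(N·A_s) = (2.61×10^-8)(52.3)/(19×8.296e-08) = 0.866 Ω
Section 2: A = π(d/2)² = π(1.5450e-03 m)² = 7.499e-06 m²
R₂ = (2.61×10^-8)(30.6)/(7.499e-06) = 0.1065 Ω
R = R₁ + R₂ = 0.9725 Ω
P = I²R = (12.6)² × 0.9725 = 154 W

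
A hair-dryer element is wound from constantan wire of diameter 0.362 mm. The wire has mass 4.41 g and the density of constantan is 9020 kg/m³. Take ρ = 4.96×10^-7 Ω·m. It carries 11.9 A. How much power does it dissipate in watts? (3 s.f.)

A = π(d/2)² = π(1.8100e-04 m)² = 1.0292e-07 m²
L = m/(density·A) = 0.00441/(9020×1.0292e-07) = 4.75 m
R = ρL/A = (4.96×10^-7)(4.75)/(1.0292e-07) = 22.89 Ω
P = I²R = (11.9)² × 22.89 = 3240 W

3240 W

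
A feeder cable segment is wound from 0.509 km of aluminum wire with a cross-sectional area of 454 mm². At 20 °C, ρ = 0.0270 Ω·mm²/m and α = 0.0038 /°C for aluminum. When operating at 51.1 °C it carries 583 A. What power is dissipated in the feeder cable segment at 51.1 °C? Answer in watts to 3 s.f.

ρ = 0.0270 Ω·mm²/m = 2.70×10^-8 Ω·m
A = 454 mm² = 4.540e-04 m²
R₍20₎ = ρL/A = (2.70×10^-8)(509)/(4.540e-04) = 0.03027 Ω
R₍51.1₎ = R₍20₎(1 + αΔT) = 0.03027 × (1 + 0.0038×31.1) = 0.03385 Ω
P = I²R = (583)² × 0.03385 = 11500 W

11500 W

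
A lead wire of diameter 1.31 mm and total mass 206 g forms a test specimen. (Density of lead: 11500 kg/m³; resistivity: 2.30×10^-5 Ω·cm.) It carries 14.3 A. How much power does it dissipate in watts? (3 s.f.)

464 W

ρ = 2.30×10^-5 Ω·cm = 2.30×10^-7 Ω·m
A = π(d/2)² = π(6.5500e-04 m)² = 1.3478e-06 m²
L = m/(density·A) = 0.206/(11500×1.3478e-06) = 13.29 m
R = ρL/A = (2.30×10^-7)(13.29)/(1.3478e-06) = 2.268 Ω
P = I²R = (14.3)² × 2.268 = 464 W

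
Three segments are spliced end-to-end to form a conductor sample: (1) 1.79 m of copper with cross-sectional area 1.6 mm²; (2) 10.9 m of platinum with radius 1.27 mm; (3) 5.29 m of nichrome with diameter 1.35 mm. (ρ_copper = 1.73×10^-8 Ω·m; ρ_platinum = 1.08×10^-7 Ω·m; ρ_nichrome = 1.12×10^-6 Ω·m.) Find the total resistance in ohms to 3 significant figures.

4.39 Ω

Seg 1: A = 1.6 mm² = 1.600e-06 m²
R_1 = (1.73×10^-8)(1.79)/(1.600e-06) = 0.01935 Ω
Seg 2: A = πr² = π(1.2700e-03 m)² = 5.067e-06 m²
R_2 = (1.08×10^-7)(10.9)/(5.067e-06) = 0.2323 Ω
Seg 3: A = π(d/2)² = π(6.7500e-04 m)² = 1.431e-06 m²
R_3 = (1.12×10^-6)(5.29)/(1.431e-06) = 4.139 Ω
R_total = R_1 + R_2 + R_3 = 4.39 Ω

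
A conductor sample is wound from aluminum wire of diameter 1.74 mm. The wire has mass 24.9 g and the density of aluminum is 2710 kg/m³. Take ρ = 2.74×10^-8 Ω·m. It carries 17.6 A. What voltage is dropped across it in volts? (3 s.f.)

A = π(d/2)² = π(8.7000e-04 m)² = 2.3779e-06 m²
L = m/(density·A) = 0.0249/(2710×2.3779e-06) = 3.864 m
R = ρL/A = (2.74×10^-8)(3.864)/(2.3779e-06) = 0.04452 Ω
V = IR = 17.6 × 0.04452 = 0.784 V

0.784 V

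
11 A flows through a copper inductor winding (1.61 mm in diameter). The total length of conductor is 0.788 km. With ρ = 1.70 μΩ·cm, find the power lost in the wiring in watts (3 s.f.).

ρ = 1.70 μΩ·cm = 1.70×10^-8 Ω·m
A = π(d/2)² = π(8.0500e-04 m)² = 2.036e-06 m²
R = ρL/A = (1.70×10^-8)(788)/(2.036e-06) = 6.58 Ω
P = I²R = (11)² × 6.58 = 796 W

796 W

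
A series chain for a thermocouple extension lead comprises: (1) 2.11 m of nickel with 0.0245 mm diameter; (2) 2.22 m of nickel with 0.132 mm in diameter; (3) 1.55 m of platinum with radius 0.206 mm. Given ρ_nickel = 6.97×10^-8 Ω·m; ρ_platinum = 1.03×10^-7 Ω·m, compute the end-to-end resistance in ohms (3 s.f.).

324 Ω

Seg 1: A = π(d/2)² = π(1.2250e-05 m)² = 4.714e-10 m²
R_1 = (6.97×10^-8)(2.11)/(4.714e-10) = 312 Ω
Seg 2: A = π(d/2)² = π(6.6000e-05 m)² = 1.368e-08 m²
R_2 = (6.97×10^-8)(2.22)/(1.368e-08) = 11.31 Ω
Seg 3: A = πr² = π(2.0600e-04 m)² = 1.333e-07 m²
R_3 = (1.03×10^-7)(1.55)/(1.333e-07) = 1.198 Ω
R_total = R_1 + R_2 + R_3 = 324 Ω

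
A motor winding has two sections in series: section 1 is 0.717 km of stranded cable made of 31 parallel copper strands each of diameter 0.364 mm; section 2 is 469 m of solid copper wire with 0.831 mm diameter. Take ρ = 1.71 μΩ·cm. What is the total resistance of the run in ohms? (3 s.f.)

18.6 Ω

ρ = 1.71 μΩ·cm = 1.71×10^-8 Ω·m
Section 1: A_strand = π(1.8200e-04)² = 1.041e-07 m²; R₁ = ρL/(N·A_s) = (1.71×10^-8)(717)/(31×1.041e-07) = 3.801 Ω
Section 2: A = π(d/2)² = π(4.1550e-04 m)² = 5.424e-07 m²
R₂ = (1.71×10^-8)(469)/(5.424e-07) = 14.79 Ω
R = R₁ + R₂ = 18.6 Ω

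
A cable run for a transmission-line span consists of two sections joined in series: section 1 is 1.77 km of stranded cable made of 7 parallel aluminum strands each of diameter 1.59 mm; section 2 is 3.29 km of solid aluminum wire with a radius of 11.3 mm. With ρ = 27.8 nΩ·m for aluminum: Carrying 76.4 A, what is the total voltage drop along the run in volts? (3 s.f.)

288 V

ρ = 27.8 nΩ·m = 2.78×10^-8 Ω·m
Section 1: A_strand = π(7.9500e-04)² = 1.986e-06 m²; R₁ = ρL/(N·A_s) = (2.78×10^-8)(1770)/(7×1.986e-06) = 3.54 Ω
Section 2: A = πr² = π(1.1300e-02 m)² = 4.011e-04 m²
R₂ = (2.78×10^-8)(3290)/(4.011e-04) = 0.228 Ω
R = R₁ + R₂ = 3.768 Ω
V = IR = 76.4 × 3.768 = 288 V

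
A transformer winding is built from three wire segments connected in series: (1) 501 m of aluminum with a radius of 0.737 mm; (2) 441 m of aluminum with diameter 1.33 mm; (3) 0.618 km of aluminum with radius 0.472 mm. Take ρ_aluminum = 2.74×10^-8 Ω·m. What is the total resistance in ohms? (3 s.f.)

Seg 1: A = πr² = π(7.3700e-04 m)² = 1.706e-06 m²
R_1 = (2.74×10^-8)(501)/(1.706e-06) = 8.045 Ω
Seg 2: A = π(d/2)² = π(6.6500e-04 m)² = 1.389e-06 m²
R_2 = (2.74×10^-8)(441)/(1.389e-06) = 8.698 Ω
Seg 3: A = πr² = π(4.7200e-04 m)² = 6.999e-07 m²
R_3 = (2.74×10^-8)(618)/(6.999e-07) = 24.19 Ω
R_total = R_1 + R_2 + R_3 = 40.9 Ω

40.9 Ω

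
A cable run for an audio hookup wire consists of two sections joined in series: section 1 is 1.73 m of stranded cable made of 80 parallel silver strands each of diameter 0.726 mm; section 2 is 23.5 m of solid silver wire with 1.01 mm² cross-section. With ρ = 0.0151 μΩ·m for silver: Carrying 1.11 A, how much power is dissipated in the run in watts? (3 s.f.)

0.434 W

ρ = 0.0151 μΩ·m = 1.51×10^-8 Ω·m
Section 1: A_strand = π(3.6300e-04)² = 4.140e-07 m²; R₁ = ρL/(N·A_s) = (1.51×10^-8)(1.73)/(80×4.140e-07) = 7.888×10^-4 Ω
Section 2: A = 1.01 mm² = 1.010e-06 m²
R₂ = (1.51×10^-8)(23.5)/(1.010e-06) = 0.3513 Ω
R = R₁ + R₂ = 0.3521 Ω
P = I²R = (1.11)² × 0.3521 = 0.434 W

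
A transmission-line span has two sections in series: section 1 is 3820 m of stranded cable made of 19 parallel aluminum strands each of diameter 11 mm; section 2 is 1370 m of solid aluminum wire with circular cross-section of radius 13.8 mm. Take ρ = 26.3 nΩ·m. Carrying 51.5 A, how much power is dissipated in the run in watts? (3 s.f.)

307 W

ρ = 26.3 nΩ·m = 2.63×10^-8 Ω·m
Section 1: A_strand = π(5.5000e-03)² = 9.503e-05 m²; R₁ = ρL/(N·A_s) = (2.63×10^-8)(3820)/(19×9.503e-05) = 0.05564 Ω
Section 2: A = πr² = π(1.3800e-02 m)² = 5.983e-04 m²
R₂ = (2.63×10^-8)(1370)/(5.983e-04) = 0.06022 Ω
R = R₁ + R₂ = 0.1159 Ω
P = I²R = (51.5)² × 0.1159 = 307 W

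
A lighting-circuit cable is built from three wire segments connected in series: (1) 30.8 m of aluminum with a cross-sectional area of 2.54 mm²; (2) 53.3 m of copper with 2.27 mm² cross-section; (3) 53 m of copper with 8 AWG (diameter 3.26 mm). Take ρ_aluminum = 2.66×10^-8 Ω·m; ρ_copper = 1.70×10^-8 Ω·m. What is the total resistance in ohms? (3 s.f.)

0.830 Ω

Seg 1: A = 2.54 mm² = 2.540e-06 m²
R_1 = (2.66×10^-8)(30.8)/(2.540e-06) = 0.3226 Ω
Seg 2: A = 2.27 mm² = 2.270e-06 m²
R_2 = (1.70×10^-8)(53.3)/(2.270e-06) = 0.3992 Ω
Seg 3: A = π(3.26/2 mm)² = π(1.6300e-03 m)² = 8.347e-06 m²
R_3 = (1.70×10^-8)(53)/(8.347e-06) = 0.1079 Ω
R_total = R_1 + R_2 + R_3 = 0.830 Ω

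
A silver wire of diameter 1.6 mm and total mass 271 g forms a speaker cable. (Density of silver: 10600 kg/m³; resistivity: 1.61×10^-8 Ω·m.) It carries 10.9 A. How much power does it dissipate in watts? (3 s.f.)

A = π(d/2)² = π(8.0000e-04 m)² = 2.0106e-06 m²
L = m/(density·A) = 0.271/(10600×2.0106e-06) = 12.72 m
R = ρL/A = (1.61×10^-8)(12.72)/(2.0106e-06) = 0.1018 Ω
P = I²R = (10.9)² × 0.1018 = 12.1 W

12.1 W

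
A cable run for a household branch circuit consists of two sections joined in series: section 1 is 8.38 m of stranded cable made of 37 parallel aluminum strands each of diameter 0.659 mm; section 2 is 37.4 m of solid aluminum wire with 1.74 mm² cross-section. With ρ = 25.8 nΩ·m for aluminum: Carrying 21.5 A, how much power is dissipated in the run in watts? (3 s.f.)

264 W

ρ = 25.8 nΩ·m = 2.58×10^-8 Ω·m
Section 1: A_strand = π(3.2950e-04)² = 3.411e-07 m²; R₁ = ρL/(N·A_s) = (2.58×10^-8)(8.38)/(37×3.411e-07) = 0.01713 Ω
Section 2: A = 1.74 mm² = 1.740e-06 m²
R₂ = (2.58×10^-8)(37.4)/(1.740e-06) = 0.5546 Ω
R = R₁ + R₂ = 0.5717 Ω
P = I²R = (21.5)² × 0.5717 = 264 W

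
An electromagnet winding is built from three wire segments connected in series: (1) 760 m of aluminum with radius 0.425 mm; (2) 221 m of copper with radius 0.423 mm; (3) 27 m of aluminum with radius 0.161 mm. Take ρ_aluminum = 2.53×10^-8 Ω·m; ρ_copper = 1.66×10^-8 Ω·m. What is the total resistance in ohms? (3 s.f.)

48.8 Ω

Seg 1: A = πr² = π(4.2500e-04 m)² = 5.675e-07 m²
R_1 = (2.53×10^-8)(760)/(5.675e-07) = 33.88 Ω
Seg 2: A = πr² = π(4.2300e-04 m)² = 5.621e-07 m²
R_2 = (1.66×10^-8)(221)/(5.621e-07) = 6.526 Ω
Seg 3: A = πr² = π(1.6100e-04 m)² = 8.143e-08 m²
R_3 = (2.53×10^-8)(27)/(8.143e-08) = 8.388 Ω
R_total = R_1 + R_2 + R_3 = 48.8 Ω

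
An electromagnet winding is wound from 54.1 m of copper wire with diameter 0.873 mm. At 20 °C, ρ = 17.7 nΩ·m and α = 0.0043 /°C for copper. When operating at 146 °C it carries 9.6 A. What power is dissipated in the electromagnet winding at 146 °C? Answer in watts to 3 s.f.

227 W

ρ = 17.7 nΩ·m = 1.77×10^-8 Ω·m
A = π(d/2)² = π(4.3650e-04 m)² = 5.986e-07 m²
R₍20₎ = ρL/A = (1.77×10^-8)(54.1)/(5.986e-07) = 1.6 Ω
R₍146₎ = R₍20₎(1 + αΔT) = 1.6 × (1 + 0.0043×126) = 2.466 Ω
P = I²R = (9.6)² × 2.466 = 227 W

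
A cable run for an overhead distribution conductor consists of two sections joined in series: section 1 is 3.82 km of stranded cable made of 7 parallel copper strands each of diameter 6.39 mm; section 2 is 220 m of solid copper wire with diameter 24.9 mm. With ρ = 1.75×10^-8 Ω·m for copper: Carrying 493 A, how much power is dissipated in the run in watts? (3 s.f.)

Section 1: A_strand = π(3.1950e-03)² = 3.207e-05 m²; R₁ = ρL/(N·A_s) = (1.75×10^-8)(3820)/(7×3.207e-05) = 0.2978 Ω
Section 2: A = π(d/2)² = π(1.2450e-02 m)² = 4.870e-04 m²
R₂ = (1.75×10^-8)(220)/(4.870e-04) = 0.007906 Ω
R = R₁ + R₂ = 0.3057 Ω
P = I²R = (493)² × 0.3057 = 74300 W

74300 W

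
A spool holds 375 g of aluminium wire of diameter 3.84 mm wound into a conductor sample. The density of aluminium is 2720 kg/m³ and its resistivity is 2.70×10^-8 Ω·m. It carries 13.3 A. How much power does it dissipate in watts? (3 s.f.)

A = π(d/2)² = π(1.9200e-03 m)² = 1.1581e-05 m²
L = m/(density·A) = 0.375/(2720×1.1581e-05) = 11.9 m
R = ρL/A = (2.70×10^-8)(11.9)/(1.1581e-05) = 0.02775 Ω
P = I²R = (13.3)² × 0.02775 = 4.91 W

4.91 W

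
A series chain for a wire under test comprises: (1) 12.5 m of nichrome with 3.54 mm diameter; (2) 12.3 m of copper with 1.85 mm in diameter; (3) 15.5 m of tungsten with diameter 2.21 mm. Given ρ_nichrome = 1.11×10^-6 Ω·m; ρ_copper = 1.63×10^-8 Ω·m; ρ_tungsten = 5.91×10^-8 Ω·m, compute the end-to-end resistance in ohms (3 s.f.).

1.72 Ω

Seg 1: A = π(d/2)² = π(1.7700e-03 m)² = 9.842e-06 m²
R_1 = (1.11×10^-6)(12.5)/(9.842e-06) = 1.41 Ω
Seg 2: A = π(d/2)² = π(9.2500e-04 m)² = 2.688e-06 m²
R_2 = (1.63×10^-8)(12.3)/(2.688e-06) = 0.07459 Ω
Seg 3: A = π(d/2)² = π(1.1050e-03 m)² = 3.836e-06 m²
R_3 = (5.91×10^-8)(15.5)/(3.836e-06) = 0.2388 Ω
R_total = R_1 + R_2 + R_3 = 1.72 Ω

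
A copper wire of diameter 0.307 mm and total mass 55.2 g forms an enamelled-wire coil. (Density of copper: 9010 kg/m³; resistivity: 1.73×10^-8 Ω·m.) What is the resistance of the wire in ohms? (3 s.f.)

19.3 Ω

A = π(d/2)² = π(1.5350e-04 m)² = 7.4023e-08 m²
L = m/(density·A) = 0.0552/(9010×7.4023e-08) = 82.77 m
R = ρL/A = (1.73×10^-8)(82.77)/(7.4023e-08) = 19.3 Ω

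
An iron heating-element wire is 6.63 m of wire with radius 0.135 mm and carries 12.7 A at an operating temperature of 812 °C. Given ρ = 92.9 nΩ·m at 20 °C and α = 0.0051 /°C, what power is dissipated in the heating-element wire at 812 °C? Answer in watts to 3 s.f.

8740 W

ρ = 92.9 nΩ·m = 9.29×10^-8 Ω·m
A = πr² = π(1.3500e-04 m)² = 5.726e-08 m²
R₍20₎ = ρL/A = (9.29×10^-8)(6.63)/(5.726e-08) = 10.76 Ω
R₍812₎ = R₍20₎(1 + αΔT) = 10.76 × (1 + 0.0051×792) = 54.21 Ω
P = I²R = (12.7)² × 54.21 = 8740 W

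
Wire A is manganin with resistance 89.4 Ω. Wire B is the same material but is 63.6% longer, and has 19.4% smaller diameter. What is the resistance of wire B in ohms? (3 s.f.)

225 Ω

R ∝ L/d², so R_B/R_A = (1 + 63.6/100) × (1 − 19.4/100)⁻²
= 1.636 × 1.539 = 2.518
R_B = 2.518 × 89.4 = 225 Ω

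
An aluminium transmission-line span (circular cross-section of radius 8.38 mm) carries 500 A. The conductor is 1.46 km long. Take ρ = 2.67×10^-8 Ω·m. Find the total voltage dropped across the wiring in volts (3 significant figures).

88.3 V

A = πr² = π(8.3800e-03 m)² = 2.206e-04 m²
R = ρL/A = (2.67×10^-8)(1460)/(2.206e-04) = 0.1767 Ω
V = IR = 500 × 0.1767 = 88.3 V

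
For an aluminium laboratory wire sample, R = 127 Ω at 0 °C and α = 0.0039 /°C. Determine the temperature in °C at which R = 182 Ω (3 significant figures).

111 °C

R = R₀(1 + α(T − T₀)) ⇒ T = T₀ + (R/R₀ − 1)/α
T = 0 + (182/127 − 1)/0.0039 = 0 + (0.4331)/0.0039 = 111 °C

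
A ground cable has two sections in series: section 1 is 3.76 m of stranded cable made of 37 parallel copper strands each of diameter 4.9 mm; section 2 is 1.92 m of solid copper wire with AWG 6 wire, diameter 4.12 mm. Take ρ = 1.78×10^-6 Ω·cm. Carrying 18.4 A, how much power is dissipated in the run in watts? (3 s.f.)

0.900 W

ρ = 1.78×10^-6 Ω·cm = 1.78×10^-8 Ω·m
Section 1: A_strand = π(2.4500e-03)² = 1.886e-05 m²; R₁ = ρL/(N·A_s) = (1.78×10^-8)(3.76)/(37×1.886e-05) = 9.592×10^-5 Ω
Section 2: A = π(4.12/2 mm)² = π(2.0600e-03 m)² = 1.333e-05 m²
R₂ = (1.78×10^-8)(1.92)/(1.333e-05) = 0.002564 Ω
R = R₁ + R₂ = 0.002659 Ω
P = I²R = (18.4)² × 0.002659 = 0.900 W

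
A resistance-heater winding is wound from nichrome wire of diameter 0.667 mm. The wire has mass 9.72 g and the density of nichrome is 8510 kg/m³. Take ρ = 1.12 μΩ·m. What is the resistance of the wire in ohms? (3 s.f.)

ρ = 1.12 μΩ·m = 1.12×10^-6 Ω·m
A = π(d/2)² = π(3.3350e-04 m)² = 3.4942e-07 m²
L = m/(density·A) = 0.00972/(8510×3.4942e-07) = 3.269 m
R = ρL/A = (1.12×10^-6)(3.269)/(3.4942e-07) = 10.5 Ω

10.5 Ω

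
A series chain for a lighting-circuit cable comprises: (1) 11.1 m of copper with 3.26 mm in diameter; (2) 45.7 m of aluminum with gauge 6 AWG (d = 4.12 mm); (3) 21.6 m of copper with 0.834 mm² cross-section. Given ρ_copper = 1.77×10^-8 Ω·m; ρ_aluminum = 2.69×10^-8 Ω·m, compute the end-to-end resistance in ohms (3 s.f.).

Seg 1: A = π(d/2)² = π(1.6300e-03 m)² = 8.347e-06 m²
R_1 = (1.77×10^-8)(11.1)/(8.347e-06) = 0.02354 Ω
Seg 2: A = π(4.12/2 mm)² = π(2.0600e-03 m)² = 1.333e-05 m²
R_2 = (2.69×10^-8)(45.7)/(1.333e-05) = 0.09221 Ω
Seg 3: A = 0.834 mm² = 8.340e-07 m²
R_3 = (1.77×10^-8)(21.6)/(8.340e-07) = 0.4584 Ω
R_total = R_1 + R_2 + R_3 = 0.574 Ω

0.574 Ω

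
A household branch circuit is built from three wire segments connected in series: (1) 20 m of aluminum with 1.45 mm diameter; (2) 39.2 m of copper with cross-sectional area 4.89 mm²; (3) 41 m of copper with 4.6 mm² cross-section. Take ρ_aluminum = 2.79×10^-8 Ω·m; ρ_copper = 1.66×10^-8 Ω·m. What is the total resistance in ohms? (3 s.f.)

0.619 Ω

Seg 1: A = π(d/2)² = π(7.2500e-04 m)² = 1.651e-06 m²
R_1 = (2.79×10^-8)(20)/(1.651e-06) = 0.3379 Ω
Seg 2: A = 4.89 mm² = 4.890e-06 m²
R_2 = (1.66×10^-8)(39.2)/(4.890e-06) = 0.1331 Ω
Seg 3: A = 4.6 mm² = 4.600e-06 m²
R_3 = (1.66×10^-8)(41)/(4.600e-06) = 0.148 Ω
R_total = R_1 + R_2 + R_3 = 0.619 Ω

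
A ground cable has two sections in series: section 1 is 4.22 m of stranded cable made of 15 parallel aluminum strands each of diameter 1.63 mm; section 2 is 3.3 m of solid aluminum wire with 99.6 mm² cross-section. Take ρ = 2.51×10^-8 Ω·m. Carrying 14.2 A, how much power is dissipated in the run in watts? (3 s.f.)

0.850 W

Section 1: A_strand = π(8.1500e-04)² = 2.087e-06 m²; R₁ = ρL/(N·A_s) = (2.51×10^-8)(4.22)/(15×2.087e-06) = 0.003384 Ω
Section 2: A = 99.6 mm² = 9.960e-05 m²
R₂ = (2.51×10^-8)(3.3)/(9.960e-05) = 8.316×10^-4 Ω
R = R₁ + R₂ = 0.004216 Ω
P = I²R = (14.2)² × 0.004216 = 0.850 W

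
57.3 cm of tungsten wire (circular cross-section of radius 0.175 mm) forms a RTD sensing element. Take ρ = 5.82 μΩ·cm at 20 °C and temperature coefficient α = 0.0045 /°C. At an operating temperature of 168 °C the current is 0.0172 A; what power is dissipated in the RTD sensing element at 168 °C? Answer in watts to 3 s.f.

ρ = 5.82 μΩ·cm = 5.82×10^-8 Ω·m
A = πr² = π(1.7500e-04 m)² = 9.621e-08 m²
R₍20₎ = ρL/A = (5.82×10^-8)(0.573)/(9.621e-08) = 0.3466 Ω
R₍168₎ = R₍20₎(1 + αΔT) = 0.3466 × (1 + 0.0045×148) = 0.5775 Ω
P = I²R = (0.0172)² × 0.5775 = 1.71×10^-4 W

1.71×10^-4 W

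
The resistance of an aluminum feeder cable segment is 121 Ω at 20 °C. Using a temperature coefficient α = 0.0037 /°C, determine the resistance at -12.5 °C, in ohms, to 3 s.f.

106 Ω

ΔT = -12.5 − 20 = -32.5 °C
R = R₀(1 + αΔT) = 121 × (1 + 0.0037×-32.5) = 121 × 0.8798 = 106 Ω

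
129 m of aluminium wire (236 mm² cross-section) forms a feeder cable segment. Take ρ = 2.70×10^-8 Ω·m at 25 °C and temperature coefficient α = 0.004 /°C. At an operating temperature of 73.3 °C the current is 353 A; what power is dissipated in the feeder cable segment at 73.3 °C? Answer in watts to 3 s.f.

A = 236 mm² = 2.360e-04 m²
R₍25₎ = ρL/A = (2.70×10^-8)(129)/(2.360e-04) = 0.01476 Ω
R₍73.3₎ = R₍25₎(1 + αΔT) = 0.01476 × (1 + 0.004×48.3) = 0.01761 Ω
P = I²R = (353)² × 0.01761 = 2190 W

2190 W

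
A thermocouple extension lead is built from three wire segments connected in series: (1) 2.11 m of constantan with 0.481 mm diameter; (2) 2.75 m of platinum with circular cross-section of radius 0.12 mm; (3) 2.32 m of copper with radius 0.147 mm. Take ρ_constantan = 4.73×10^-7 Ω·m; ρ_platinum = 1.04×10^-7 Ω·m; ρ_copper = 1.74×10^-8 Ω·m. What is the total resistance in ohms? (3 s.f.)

12.4 Ω

Seg 1: A = π(d/2)² = π(2.4050e-04 m)² = 1.817e-07 m²
R_1 = (4.73×10^-7)(2.11)/(1.817e-07) = 5.492 Ω
Seg 2: A = πr² = π(1.2000e-04 m)² = 4.524e-08 m²
R_2 = (1.04×10^-7)(2.75)/(4.524e-08) = 6.322 Ω
Seg 3: A = πr² = π(1.4700e-04 m)² = 6.789e-08 m²
R_3 = (1.74×10^-8)(2.32)/(6.789e-08) = 0.5946 Ω
R_total = R_1 + R_2 + R_3 = 12.4 Ω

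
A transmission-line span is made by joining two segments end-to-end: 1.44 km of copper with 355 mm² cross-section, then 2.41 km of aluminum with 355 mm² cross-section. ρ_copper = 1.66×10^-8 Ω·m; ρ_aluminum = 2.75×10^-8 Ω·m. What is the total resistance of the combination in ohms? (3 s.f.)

0.254 Ω

Segment 1: A = 355 mm² = 3.550e-04 m²
R₁ = ρL/A = (1.66×10^-8)(1440)/(3.550e-04) = 0.06734 Ω
R₂ = (2.75×10^-8)(2410)/(3.550e-04) = 0.1867 Ω
R = R₁ + R₂ = 0.254 Ω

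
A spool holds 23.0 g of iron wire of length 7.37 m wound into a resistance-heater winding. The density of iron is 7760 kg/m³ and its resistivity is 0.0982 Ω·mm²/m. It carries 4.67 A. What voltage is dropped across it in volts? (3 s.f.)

ρ = 0.0982 Ω·mm²/m = 9.82×10^-8 Ω·m
A = m/(density·L) = 0.023/(7760×7.37) = 4.0216e-07 m²
R = ρL/A = (9.82×10^-8)(7.37)/(4.0216e-07) = 1.8 Ω
V = IR = 4.67 × 1.8 = 8.40 V

8.40 V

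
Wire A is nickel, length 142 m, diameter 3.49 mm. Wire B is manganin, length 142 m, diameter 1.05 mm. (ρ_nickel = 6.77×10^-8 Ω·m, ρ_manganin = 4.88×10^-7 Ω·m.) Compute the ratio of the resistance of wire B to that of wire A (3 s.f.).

79.6

R ∝ ρL/d², so R_B/R_A = (ρ_B/ρ_A) × (d_A/d_B)²
= (4.88×10^-7/6.77×10^-8) × (3.49/1.05)² = 79.6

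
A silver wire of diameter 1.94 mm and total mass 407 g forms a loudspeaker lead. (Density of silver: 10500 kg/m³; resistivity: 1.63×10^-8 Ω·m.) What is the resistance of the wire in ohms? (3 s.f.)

0.0723 Ω

A = π(d/2)² = π(9.7000e-04 m)² = 2.9559e-06 m²
L = m/(density·A) = 0.407/(10500×2.9559e-06) = 13.11 m
R = ρL/A = (1.63×10^-8)(13.11)/(2.9559e-06) = 0.0723 Ω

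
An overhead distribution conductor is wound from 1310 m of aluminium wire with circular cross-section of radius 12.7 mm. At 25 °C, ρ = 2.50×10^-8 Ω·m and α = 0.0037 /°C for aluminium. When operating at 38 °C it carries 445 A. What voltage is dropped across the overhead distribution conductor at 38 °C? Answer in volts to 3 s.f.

A = πr² = π(1.2700e-02 m)² = 5.067e-04 m²
R₍25₎ = ρL/A = (2.50×10^-8)(1310)/(5.067e-04) = 0.06463 Ω
R₍38₎ = R₍25₎(1 + αΔT) = 0.06463 × (1 + 0.0037×13) = 0.06774 Ω
V = IR = 445 × 0.06774 = 30.1 V

30.1 V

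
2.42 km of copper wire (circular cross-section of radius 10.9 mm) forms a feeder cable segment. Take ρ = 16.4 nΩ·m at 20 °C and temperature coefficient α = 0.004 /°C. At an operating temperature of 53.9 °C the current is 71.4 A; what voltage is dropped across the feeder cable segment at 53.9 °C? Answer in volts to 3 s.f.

ρ = 16.4 nΩ·m = 1.64×10^-8 Ω·m
A = πr² = π(1.0900e-02 m)² = 3.733e-04 m²
R₍20₎ = ρL/A = (1.64×10^-8)(2420)/(3.733e-04) = 0.1063 Ω
R₍53.9₎ = R₍20₎(1 + αΔT) = 0.1063 × (1 + 0.004×33.9) = 0.1207 Ω
V = IR = 71.4 × 0.1207 = 8.62 V

8.62 V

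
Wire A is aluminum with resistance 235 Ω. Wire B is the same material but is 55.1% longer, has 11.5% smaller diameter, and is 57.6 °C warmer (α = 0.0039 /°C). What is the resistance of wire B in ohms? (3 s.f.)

R ∝ ρL/d² with ρ ∝ (1+αΔT), so R_B/R_A = (1 + 55.1/100) × (1 − 11.5/100)⁻² × (1 + 0.0039×57.6)
= 1.551 × 1.277 × 1.225 = 2.425
R_B = 2.425 × 235 = 570 Ω

570 Ω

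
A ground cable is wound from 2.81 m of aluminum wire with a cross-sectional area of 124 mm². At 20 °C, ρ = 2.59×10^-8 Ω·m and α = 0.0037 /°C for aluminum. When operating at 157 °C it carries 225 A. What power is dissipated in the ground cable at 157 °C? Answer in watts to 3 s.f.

44.8 W

A = 124 mm² = 1.240e-04 m²
R₍20₎ = ρL/A = (2.59×10^-8)(2.81)/(1.240e-04) = 5.869×10^-4 Ω
R₍157₎ = R₍20₎(1 + αΔT) = 5.869×10^-4 × (1 + 0.0037×137) = 8.844×10^-4 Ω
P = I²R = (225)² × 8.844×10^-4 = 44.8 W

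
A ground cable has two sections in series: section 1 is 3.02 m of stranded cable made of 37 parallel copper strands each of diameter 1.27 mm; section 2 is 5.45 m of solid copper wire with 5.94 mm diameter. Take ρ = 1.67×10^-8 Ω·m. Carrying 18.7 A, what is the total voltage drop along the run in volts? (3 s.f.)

Section 1: A_strand = π(6.3500e-04)² = 1.267e-06 m²; R₁ = ρL/(N·A_s) = (1.67×10^-8)(3.02)/(37×1.267e-06) = 0.001076 Ω
Section 2: A = π(d/2)² = π(2.9700e-03 m)² = 2.771e-05 m²
R₂ = (1.67×10^-8)(5.45)/(2.771e-05) = 0.003284 Ω
R = R₁ + R₂ = 0.00436 Ω
V = IR = 18.7 × 0.00436 = 0.0815 V

0.0815 V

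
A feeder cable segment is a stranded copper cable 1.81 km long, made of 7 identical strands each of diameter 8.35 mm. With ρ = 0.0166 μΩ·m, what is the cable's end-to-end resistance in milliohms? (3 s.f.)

ρ = 0.0166 μΩ·m = 1.66×10^-8 Ω·m
A_strand = π(4.1750e-03 m)² = 5.476e-05 m²
R_strand = ρL/A = (1.66×10^-8)(1810)/(5.476e-05) = 0.5487 Ω
R_total = R_strand/N = 0.5487/7 = 78.4 mΩ

78.4 mΩ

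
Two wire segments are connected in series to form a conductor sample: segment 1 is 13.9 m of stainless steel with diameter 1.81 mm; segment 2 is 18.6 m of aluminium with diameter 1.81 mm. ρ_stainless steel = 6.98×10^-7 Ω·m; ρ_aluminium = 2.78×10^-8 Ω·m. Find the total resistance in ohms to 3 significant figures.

3.97 Ω

Segment 1: A = π(d/2)² = π(9.0500e-04 m)² = 2.573e-06 m²
R₁ = ρL/A = (6.98×10^-7)(13.9)/(2.573e-06) = 3.771 Ω
R₂ = (2.78×10^-8)(18.6)/(2.573e-06) = 0.201 Ω
R = R₁ + R₂ = 3.97 Ω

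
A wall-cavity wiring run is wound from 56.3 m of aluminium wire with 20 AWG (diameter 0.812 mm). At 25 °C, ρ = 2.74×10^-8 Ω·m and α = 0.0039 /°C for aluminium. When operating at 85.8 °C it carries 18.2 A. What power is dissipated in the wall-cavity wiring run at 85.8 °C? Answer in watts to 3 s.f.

1220 W

A = π(0.812/2 mm)² = π(4.0600e-04 m)² = 5.178e-07 m²
R₍25₎ = ρL/A = (2.74×10^-8)(56.3)/(5.178e-07) = 2.979 Ω
R₍85.8₎ = R₍25₎(1 + αΔT) = 2.979 × (1 + 0.0039×60.8) = 3.685 Ω
P = I²R = (18.2)² × 3.685 = 1220 W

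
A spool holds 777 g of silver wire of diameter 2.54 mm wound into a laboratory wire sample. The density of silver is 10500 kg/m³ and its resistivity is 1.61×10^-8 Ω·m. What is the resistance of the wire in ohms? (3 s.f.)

0.0464 Ω

A = π(d/2)² = π(1.2700e-03 m)² = 5.0671e-06 m²
L = m/(density·A) = 0.777/(10500×5.0671e-06) = 14.6 m
R = ρL/A = (1.61×10^-8)(14.6)/(5.0671e-06) = 0.0464 Ω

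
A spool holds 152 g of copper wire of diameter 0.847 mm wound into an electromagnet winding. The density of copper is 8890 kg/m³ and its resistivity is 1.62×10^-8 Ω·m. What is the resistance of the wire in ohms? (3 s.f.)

A = π(d/2)² = π(4.2350e-04 m)² = 5.6345e-07 m²
L = m/(density·A) = 0.152/(8890×5.6345e-07) = 30.34 m
R = ρL/A = (1.62×10^-8)(30.34)/(5.6345e-07) = 0.872 Ω

0.872 Ω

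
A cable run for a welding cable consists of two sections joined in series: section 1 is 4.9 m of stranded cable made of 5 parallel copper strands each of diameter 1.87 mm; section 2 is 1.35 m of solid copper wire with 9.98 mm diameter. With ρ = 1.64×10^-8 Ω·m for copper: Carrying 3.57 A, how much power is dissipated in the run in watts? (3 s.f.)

Section 1: A_strand = π(9.3500e-04)² = 2.746e-06 m²; R₁ = ρL/(N·A_s) = (1.64×10^-8)(4.9)/(5×2.746e-06) = 0.005852 Ω
Section 2: A = π(d/2)² = π(4.9900e-03 m)² = 7.823e-05 m²
R₂ = (1.64×10^-8)(1.35)/(7.823e-05) = 2.830×10^-4 Ω
R = R₁ + R₂ = 0.006135 Ω
P = I²R = (3.57)² × 0.006135 = 0.0782 W

0.0782 W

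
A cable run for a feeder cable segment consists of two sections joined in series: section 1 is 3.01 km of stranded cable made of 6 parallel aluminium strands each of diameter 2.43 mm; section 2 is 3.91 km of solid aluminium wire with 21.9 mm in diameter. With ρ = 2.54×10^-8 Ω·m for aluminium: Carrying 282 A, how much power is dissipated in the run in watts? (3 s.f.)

Section 1: A_strand = π(1.2150e-03)² = 4.638e-06 m²; R₁ = ρL/(N·A_s) = (2.54×10^-8)(3010)/(6×4.638e-06) = 2.748 Ω
Section 2: A = π(d/2)² = π(1.0950e-02 m)² = 3.767e-04 m²
R₂ = (2.54×10^-8)(3910)/(3.767e-04) = 0.2637 Ω
R = R₁ + R₂ = 3.011 Ω
P = I²R = (282)² × 3.011 = 2.39×10^5 W

2.39×10^5 W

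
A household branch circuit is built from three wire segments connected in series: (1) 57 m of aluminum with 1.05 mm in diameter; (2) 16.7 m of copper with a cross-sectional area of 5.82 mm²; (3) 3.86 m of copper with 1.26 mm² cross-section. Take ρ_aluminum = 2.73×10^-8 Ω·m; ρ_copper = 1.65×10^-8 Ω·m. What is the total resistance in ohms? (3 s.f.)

1.89 Ω

Seg 1: A = π(d/2)² = π(5.2500e-04 m)² = 8.659e-07 m²
R_1 = (2.73×10^-8)(57)/(8.659e-07) = 1.797 Ω
Seg 2: A = 5.82 mm² = 5.820e-06 m²
R_2 = (1.65×10^-8)(16.7)/(5.820e-06) = 0.04735 Ω
Seg 3: A = 1.26 mm² = 1.260e-06 m²
R_3 = (1.65×10^-8)(3.86)/(1.260e-06) = 0.05055 Ω
R_total = R_1 + R_2 + R_3 = 1.89 Ω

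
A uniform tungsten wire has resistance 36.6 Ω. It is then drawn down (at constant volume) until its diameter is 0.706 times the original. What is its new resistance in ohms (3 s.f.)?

147 Ω

Volume constant ⇒ L' = L/r² with r = 0.706. R' = ρL'/A' = ρ(L/r²)/(πr²d₀²/4) = R/r⁴.
R' = 4.025 × 36.6 = 147 Ω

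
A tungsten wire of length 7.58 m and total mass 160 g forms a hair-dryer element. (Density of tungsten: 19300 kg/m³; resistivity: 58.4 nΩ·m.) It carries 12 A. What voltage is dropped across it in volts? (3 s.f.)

4.86 V

ρ = 58.4 nΩ·m = 5.84×10^-8 Ω·m
A = m/(density·L) = 0.16/(19300×7.58) = 1.0937e-06 m²
R = ρL/A = (5.84×10^-8)(7.58)/(1.0937e-06) = 0.4048 Ω
V = IR = 12 × 0.4048 = 4.86 V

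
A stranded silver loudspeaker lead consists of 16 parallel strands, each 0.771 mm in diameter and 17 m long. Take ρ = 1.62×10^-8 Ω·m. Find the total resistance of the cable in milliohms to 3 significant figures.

36.9 mΩ

A_strand = π(3.8550e-04 m)² = 4.669e-07 m²
R_strand = ρL/A = (1.62×10^-8)(17)/(4.669e-07) = 0.5899 Ω
R_total = R_strand/N = 0.5899/16 = 36.9 mΩ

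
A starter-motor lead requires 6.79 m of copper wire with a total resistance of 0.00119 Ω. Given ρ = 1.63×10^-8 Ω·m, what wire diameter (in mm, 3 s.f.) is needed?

A = ρL/R = (1.63×10^-8)(6.79)/(0.00119) = 9.301e-05 m²
d = 2√(A/π) = 1.088e-02 m = 10.9 mm

10.9 mm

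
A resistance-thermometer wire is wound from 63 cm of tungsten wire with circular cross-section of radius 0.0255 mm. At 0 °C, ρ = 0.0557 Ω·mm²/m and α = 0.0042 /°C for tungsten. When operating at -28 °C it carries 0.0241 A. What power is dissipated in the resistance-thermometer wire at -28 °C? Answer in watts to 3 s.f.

0.00880 W

ρ = 0.0557 Ω·mm²/m = 5.57×10^-8 Ω·m
A = πr² = π(2.5500e-05 m)² = 2.043e-09 m²
R₍0₎ = ρL/A = (5.57×10^-8)(0.63)/(2.043e-09) = 17.18 Ω
R₍-28₎ = R₍0₎(1 + αΔT) = 17.18 × (1 + 0.0042×-28) = 15.16 Ω
P = I²R = (0.0241)² × 15.16 = 0.00880 W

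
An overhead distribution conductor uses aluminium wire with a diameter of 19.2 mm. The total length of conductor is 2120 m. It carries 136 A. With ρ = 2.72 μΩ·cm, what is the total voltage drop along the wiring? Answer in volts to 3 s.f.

27.1 V

ρ = 2.72 μΩ·cm = 2.72×10^-8 Ω·m
A = π(d/2)² = π(9.6000e-03 m)² = 2.895e-04 m²
R = ρL/A = (2.72×10^-8)(2120)/(2.895e-04) = 0.1992 Ω
V = IR = 136 × 0.1992 = 27.1 V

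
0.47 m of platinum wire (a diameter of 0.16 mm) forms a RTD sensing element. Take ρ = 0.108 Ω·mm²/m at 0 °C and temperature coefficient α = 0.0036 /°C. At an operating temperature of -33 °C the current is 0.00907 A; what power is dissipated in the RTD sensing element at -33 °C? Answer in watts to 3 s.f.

1.83×10^-4 W

ρ = 0.108 Ω·mm²/m = 1.08×10^-7 Ω·m
A = π(d/2)² = π(8.0000e-05 m)² = 2.011e-08 m²
R₍0₎ = ρL/A = (1.08×10^-7)(0.47)/(2.011e-08) = 2.525 Ω
R₍-33₎ = R₍0₎(1 + αΔT) = 2.525 × (1 + 0.0036×-33) = 2.225 Ω
P = I²R = (0.00907)² × 2.225 = 1.83×10^-4 W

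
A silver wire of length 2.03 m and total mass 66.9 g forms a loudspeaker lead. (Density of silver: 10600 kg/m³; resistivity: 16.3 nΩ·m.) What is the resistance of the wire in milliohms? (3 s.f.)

ρ = 16.3 nΩ·m = 1.63×10^-8 Ω·m
A = m/(density·L) = 0.0669/(10600×2.03) = 3.1090e-06 m²
R = ρL/A = (1.63×10^-8)(2.03)/(3.1090e-06) = 10.6 mΩ

10.6 mΩ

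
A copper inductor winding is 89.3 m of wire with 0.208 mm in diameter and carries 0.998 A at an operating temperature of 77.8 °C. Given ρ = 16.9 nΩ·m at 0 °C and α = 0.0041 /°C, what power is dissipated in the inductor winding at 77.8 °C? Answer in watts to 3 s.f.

58.3 W

ρ = 16.9 nΩ·m = 1.69×10^-8 Ω·m
A = π(d/2)² = π(1.0400e-04 m)² = 3.398e-08 m²
R₍0₎ = ρL/A = (1.69×10^-8)(89.3)/(3.398e-08) = 44.41 Ω
R₍77.8₎ = R₍0₎(1 + αΔT) = 44.41 × (1 + 0.0041×77.8) = 58.58 Ω
P = I²R = (0.998)² × 58.58 = 58.3 W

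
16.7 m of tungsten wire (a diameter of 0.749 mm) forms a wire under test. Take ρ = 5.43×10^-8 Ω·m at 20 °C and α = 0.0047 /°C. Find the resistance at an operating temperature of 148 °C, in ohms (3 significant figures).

3.30 Ω

A = π(d/2)² = π(3.7450e-04 m)² = 4.406e-07 m²
R₍20°C₎ = ρL/A = (5.43×10^-8)(16.7)/(4.406e-07) = 2.058 Ω
R = R₀(1 + αΔT) = 2.058(1 + 0.0047×128) = 3.30 Ω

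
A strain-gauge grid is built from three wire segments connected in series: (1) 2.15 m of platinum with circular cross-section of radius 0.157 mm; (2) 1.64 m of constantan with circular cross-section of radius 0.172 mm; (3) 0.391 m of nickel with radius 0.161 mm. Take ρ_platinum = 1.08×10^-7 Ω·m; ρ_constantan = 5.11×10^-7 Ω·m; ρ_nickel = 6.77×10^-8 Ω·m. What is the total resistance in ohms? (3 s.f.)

Seg 1: A = πr² = π(1.5700e-04 m)² = 7.744e-08 m²
R_1 = (1.08×10^-7)(2.15)/(7.744e-08) = 2.999 Ω
Seg 2: A = πr² = π(1.7200e-04 m)² = 9.294e-08 m²
R_2 = (5.11×10^-7)(1.64)/(9.294e-08) = 9.017 Ω
Seg 3: A = πr² = π(1.6100e-04 m)² = 8.143e-08 m²
R_3 = (6.77×10^-8)(0.391)/(8.143e-08) = 0.3251 Ω
R_total = R_1 + R_2 + R_3 = 12.3 Ω

12.3 Ω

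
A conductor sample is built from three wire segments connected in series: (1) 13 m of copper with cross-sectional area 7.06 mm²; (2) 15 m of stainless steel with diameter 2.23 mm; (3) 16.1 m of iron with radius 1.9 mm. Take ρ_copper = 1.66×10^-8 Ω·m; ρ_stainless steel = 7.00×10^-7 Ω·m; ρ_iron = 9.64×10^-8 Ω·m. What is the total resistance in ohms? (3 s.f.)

Seg 1: A = 7.06 mm² = 7.060e-06 m²
R_1 = (1.66×10^-8)(13)/(7.060e-06) = 0.03057 Ω
Seg 2: A = π(d/2)² = π(1.1150e-03 m)² = 3.906e-06 m²
R_2 = (7.00×10^-7)(15)/(3.906e-06) = 2.688 Ω
Seg 3: A = πr² = π(1.9000e-03 m)² = 1.134e-05 m²
R_3 = (9.64×10^-8)(16.1)/(1.134e-05) = 0.1369 Ω
R_total = R_1 + R_2 + R_3 = 2.86 Ω

2.86 Ω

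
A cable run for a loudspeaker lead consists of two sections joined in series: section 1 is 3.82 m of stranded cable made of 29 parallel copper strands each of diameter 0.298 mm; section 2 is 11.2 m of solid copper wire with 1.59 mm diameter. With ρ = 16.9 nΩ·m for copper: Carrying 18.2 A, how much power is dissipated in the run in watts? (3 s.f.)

ρ = 16.9 nΩ·m = 1.69×10^-8 Ω·m
Section 1: A_strand = π(1.4900e-04)² = 6.975e-08 m²; R₁ = ρL/(N·A_s) = (1.69×10^-8)(3.82)/(29×6.975e-08) = 0.03192 Ω
Section 2: A = π(d/2)² = π(7.9500e-04 m)² = 1.986e-06 m²
R₂ = (1.69×10^-8)(11.2)/(1.986e-06) = 0.09533 Ω
R = R₁ + R₂ = 0.1272 Ω
P = I²R = (18.2)² × 0.1272 = 42.1 W

42.1 W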